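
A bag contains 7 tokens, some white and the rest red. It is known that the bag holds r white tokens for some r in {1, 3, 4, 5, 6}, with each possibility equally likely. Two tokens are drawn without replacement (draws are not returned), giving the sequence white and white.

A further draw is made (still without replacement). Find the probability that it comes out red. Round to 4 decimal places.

Under each hypothesis, the probability of the observed sequence is: P(data | r = 1) = (1/7)(0/6) = 0; P(data | r = 3) = (3/7)(2/6) = 1/7; P(data | r = 4) = (4/7)(3/6) = 2/7; P(data | r = 5) = (5/7)(4/6) = 10/21; P(data | r = 6) = (6/7)(5/6) = 5/7.
Weighting by the prior gives 1/5 · 0 = 0, 1/5 · 1/7 = 1/35, 1/5 · 2/7 = 2/35, 1/5 · 10/21 = 2/21, 1/5 · 5/7 = 1/7; with total 34/105.
Normalising, the posterior is P(r = 1 | data) = 0, P(r = 3 | data) = 3/34, P(r = 4 | data) = 3/17, P(r = 5 | data) = 5/17, P(r = 6 | data) = 15/34.
So P(red next | data) = Σ P(red next | H) P(H | data) = (4/5)(3/34) + (3/5)(3/17) + (2/5)(5/17) + (1/5)(15/34) = 13/34.

0.3824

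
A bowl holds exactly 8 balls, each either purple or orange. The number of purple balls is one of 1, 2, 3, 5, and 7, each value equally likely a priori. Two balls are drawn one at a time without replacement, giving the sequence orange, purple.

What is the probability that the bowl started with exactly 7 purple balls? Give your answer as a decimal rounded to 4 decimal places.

Under each hypothesis, the probability of the observed sequence is: P(data | r = 1) = (7/8)(1/7) = 1/8; P(data | r = 2) = (6/8)(2/7) = 3/14; P(data | r = 3) = (5/8)(3/7) = 15/56; P(data | r = 5) = (3/8)(5/7) = 15/56; P(data | r = 7) = (1/8)(7/7) = 1/8.
The prior-weighted likelihoods are 1/5 · 1/8 = 1/40, 1/5 · 3/14 = 3/70, 1/5 · 15/56 = 3/56, 1/5 · 15/56 = 3/56, 1/5 · 1/8 = 1/40; with total 1/5.
Therefore the posterior P(r = 7 | data) = (1/40) / (1/5) = 1/8.

0.1250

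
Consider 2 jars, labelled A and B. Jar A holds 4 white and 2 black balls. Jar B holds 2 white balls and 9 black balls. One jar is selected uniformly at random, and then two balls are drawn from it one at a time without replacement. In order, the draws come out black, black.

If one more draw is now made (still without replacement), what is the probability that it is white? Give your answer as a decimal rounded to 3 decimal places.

0.294

For each hypothesis, P(data | H) works out to: P(data | jar A) = (2/6)(1/5) = 1/15; P(data | jar B) = (9/11)(8/10) = 36/55.
The prior-weighted likelihoods are 1/2 · 1/15 = 1/30, 1/2 · 36/55 = 18/55; with total 119/330.
The posterior is then P(jar A | data) = 11/119, P(jar B | data) = 108/119.
Averaging over the posterior, P(white next | data) = (1)(11/119) + (2/9)(108/119) = 5/17.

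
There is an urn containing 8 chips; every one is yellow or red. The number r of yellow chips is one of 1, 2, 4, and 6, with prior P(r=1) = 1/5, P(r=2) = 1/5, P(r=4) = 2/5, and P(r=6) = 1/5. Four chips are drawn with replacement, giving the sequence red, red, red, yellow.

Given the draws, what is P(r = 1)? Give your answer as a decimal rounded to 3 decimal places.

0.257

The likelihood of the observed sequence under each hypothesis: P(data | r = 1) = (7/8)(7/8)(7/8)(1/8) = 0.08374; P(data | r = 2) = (6/8)(6/8)(6/8)(2/8) = 0.10547; P(data | r = 4) = (4/8)(4/8)(4/8)(4/8) = 0.0625; P(data | r = 6) = (2/8)(2/8)(2/8)(6/8) = 0.011719.
The prior-weighted likelihoods are 1/5 · 0.08374 = 0.016748, 1/5 · 0.10547 = 0.021094, 2/5 · 0.0625 = 0.025, 1/5 · 0.011719 = 0.0023437; these sum to 0.065186.
So P(r = 1 | data) = (0.016748) / (0.065186) = 0.25693.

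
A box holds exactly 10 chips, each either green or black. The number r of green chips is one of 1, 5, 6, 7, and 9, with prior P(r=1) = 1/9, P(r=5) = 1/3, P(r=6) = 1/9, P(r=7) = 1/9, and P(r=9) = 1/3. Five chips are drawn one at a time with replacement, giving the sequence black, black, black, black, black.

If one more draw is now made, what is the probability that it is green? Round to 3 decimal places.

Under each hypothesis, the probability of the observed sequence is: P(data | r = 1) = (9/10)(9/10)(9/10)(9/10)(9/10) = 0.59049; P(data | r = 5) = (5/10)(5/10)(5/10)(5/10)(5/10) = 0.03125; P(data | r = 6) = (4/10)(4/10)(4/10)(4/10)(4/10) = 0.01024; P(data | r = 7) = (3/10)(3/10)(3/10)(3/10)(3/10) = 0.00243; P(data | r = 9) = (1/10)(1/10)(1/10)(1/10)(1/10) = 1e-05.
The prior-weighted likelihoods are 1/9 · 0.59049 = 0.06561, 1/3 · 0.03125 = 0.010417, 1/9 · 0.01024 = 0.0011378, 1/9 · 0.00243 = 0.00027, 1/3 · 1e-05 = 3.3333e-06; summing to 0.077438.
Dividing through by the total gives posterior P(r = 1 | data) = 0.84726, P(r = 5 | data) = 0.13452, P(r = 6 | data) = 0.014693, P(r = 7 | data) = 0.0034867, P(r = 9 | data) = 4.3045e-05.
Averaging over the posterior, P(green next | data) = (1/10)(0.84726) + (1/2)(0.13452) + (3/5)(0.014693) + (7/10)(0.0034867) + (9/10)(4.3045e-05) = 0.16328.

0.163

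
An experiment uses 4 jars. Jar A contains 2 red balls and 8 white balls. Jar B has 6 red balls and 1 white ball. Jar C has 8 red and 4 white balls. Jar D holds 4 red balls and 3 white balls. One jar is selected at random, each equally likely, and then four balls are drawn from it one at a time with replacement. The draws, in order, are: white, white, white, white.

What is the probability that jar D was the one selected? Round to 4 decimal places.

0.0740

Under each hypothesis, the probability of the observed sequence is: P(data | jar A) = (8/10)(8/10)(8/10)(8/10) = 0.4096; P(data | jar B) = (1/7)(1/7)(1/7)(1/7) = 0.00041649; P(data | jar C) = (4/12)(4/12)(4/12)(4/12) = 0.012346; P(data | jar D) = (3/7)(3/7)(3/7)(3/7) = 0.033736.
The prior-weighted likelihoods are 1/4 · 0.4096 = 0.1024, 1/4 · 0.00041649 = 0.00010412, 1/4 · 0.012346 = 0.0030864, 1/4 · 0.033736 = 0.008434; with total 0.11402.
Therefore the posterior P(jar D | data) = (0.008434) / (0.11402) = 0.073966.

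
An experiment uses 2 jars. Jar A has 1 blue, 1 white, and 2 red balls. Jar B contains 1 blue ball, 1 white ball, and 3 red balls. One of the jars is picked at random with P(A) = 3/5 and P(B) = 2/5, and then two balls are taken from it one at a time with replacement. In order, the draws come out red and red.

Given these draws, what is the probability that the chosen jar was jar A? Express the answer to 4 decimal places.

Compute the likelihood of the observed sequence for each case: P(data | jar A) = (2/4)(2/4) = 1/4; P(data | jar B) = (3/5)(3/5) = 9/25.
The prior-weighted likelihoods are 3/5 · 1/4 = 3/20, 2/5 · 9/25 = 18/125; summing to 147/500.
Therefore the posterior P(jar A | data) = (3/20) / (147/500) = 25/49.

0.5102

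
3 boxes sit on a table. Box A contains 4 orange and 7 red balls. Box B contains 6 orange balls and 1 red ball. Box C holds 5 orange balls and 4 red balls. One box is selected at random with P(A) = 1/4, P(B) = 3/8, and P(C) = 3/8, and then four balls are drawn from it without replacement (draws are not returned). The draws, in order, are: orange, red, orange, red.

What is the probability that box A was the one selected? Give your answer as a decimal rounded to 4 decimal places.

The likelihood of the observed sequence under each hypothesis: P(data | box A) = (4/11)(7/10)(3/9)(6/8) = 0.063636; P(data | box B) = (6/7)(1/6)(5/5)(0/4) = 0; P(data | box C) = (5/9)(4/8)(4/7)(3/6) = 0.079365.
Weighting by the prior gives 1/4 · 0.063636 = 0.015909, 3/8 · 0 = 0, 3/8 · 0.079365 = 0.029762; with total 0.045671.
Hence P(box A | data) = (0.015909) / (0.045671) = 0.34834.

0.3483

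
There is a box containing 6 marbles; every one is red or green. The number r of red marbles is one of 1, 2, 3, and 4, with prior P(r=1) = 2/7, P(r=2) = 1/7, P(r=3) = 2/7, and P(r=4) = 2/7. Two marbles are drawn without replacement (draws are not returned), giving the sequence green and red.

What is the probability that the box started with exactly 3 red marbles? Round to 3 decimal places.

For each hypothesis, P(data | H) works out to: P(data | r = 1) = (5/6)(1/5) = 1/6; P(data | r = 2) = (4/6)(2/5) = 4/15; P(data | r = 3) = (3/6)(3/5) = 3/10; P(data | r = 4) = (2/6)(4/5) = 4/15.
Weighting by the prior gives 2/7 · 1/6 = 1/21, 1/7 · 4/15 = 4/105, 2/7 · 3/10 = 3/35, 2/7 · 4/15 = 8/105; with total 26/105.
By Bayes' rule, P(r = 3 | data) = (3/35) / (26/105) = 9/26.

0.346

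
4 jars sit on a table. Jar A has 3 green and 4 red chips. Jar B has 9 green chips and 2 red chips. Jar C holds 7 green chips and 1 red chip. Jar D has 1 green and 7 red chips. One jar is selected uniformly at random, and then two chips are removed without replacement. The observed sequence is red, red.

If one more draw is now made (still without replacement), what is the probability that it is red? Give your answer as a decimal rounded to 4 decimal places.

Compute the likelihood of the observed sequence for each case: P(data | jar A) = (4/7)(3/6) = 0.28571; P(data | jar B) = (2/11)(1/10) = 0.018182; P(data | jar C) = (1/8)(0/7) = 0; P(data | jar D) = (7/8)(6/7) = 0.75.
Weighting by the prior gives 1/4 · 0.28571 = 0.071429, 1/4 · 0.018182 = 0.0045455, 1/4 · 0 = 0, 1/4 · 0.75 = 0.1875; these sum to 0.26347.
Normalising, the posterior is P(jar A | data) = 0.2711, P(jar B | data) = 0.017252, P(jar C | data) = 0, P(jar D | data) = 0.71165.
Averaging over the posterior, P(red next | data) = (2/5)(0.2711) + (0)(0.017252) + (5/6)(0.71165) = 0.70148.

0.7015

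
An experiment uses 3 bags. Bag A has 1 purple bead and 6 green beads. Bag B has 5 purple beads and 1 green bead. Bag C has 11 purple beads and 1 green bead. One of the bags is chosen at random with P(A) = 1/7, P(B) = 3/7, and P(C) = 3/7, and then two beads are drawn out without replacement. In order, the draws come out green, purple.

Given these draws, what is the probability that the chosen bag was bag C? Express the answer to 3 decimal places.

0.280

The likelihood of the observed sequence under each hypothesis: P(data | bag A) = (6/7)(1/6) = 1/7; P(data | bag B) = (1/6)(5/5) = 1/6; P(data | bag C) = (1/12)(11/11) = 1/12.
The prior-weighted likelihoods are 1/7 · 1/7 = 1/49, 3/7 · 1/6 = 1/14, 3/7 · 1/12 = 1/28; with total 25/196.
Therefore the posterior P(bag C | data) = (1/28) / (25/196) = 7/25.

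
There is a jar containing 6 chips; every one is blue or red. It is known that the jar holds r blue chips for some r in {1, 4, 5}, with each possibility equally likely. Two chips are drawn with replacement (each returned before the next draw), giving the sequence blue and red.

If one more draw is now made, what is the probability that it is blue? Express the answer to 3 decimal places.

Compute the likelihood of the observed sequence for each case: P(data | r = 1) = (1/6)(5/6) = 5/36; P(data | r = 4) = (4/6)(2/6) = 2/9; P(data | r = 5) = (5/6)(1/6) = 5/36.
The prior-weighted likelihoods are 1/3 · 5/36 = 5/108, 1/3 · 2/9 = 2/27, 1/3 · 5/36 = 5/108; with total 1/6.
Dividing through by the total gives posterior P(r = 1 | data) = 5/18, P(r = 4 | data) = 4/9, P(r = 5 | data) = 5/18.
Averaging over the posterior, P(blue next | data) = (1/6)(5/18) + (2/3)(4/9) + (5/6)(5/18) = 31/54.

0.574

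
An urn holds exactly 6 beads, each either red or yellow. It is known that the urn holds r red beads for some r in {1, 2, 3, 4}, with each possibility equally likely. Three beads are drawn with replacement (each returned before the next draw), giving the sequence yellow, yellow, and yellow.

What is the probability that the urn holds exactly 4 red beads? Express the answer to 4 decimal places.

0.0357

The likelihood of the observed sequence under each hypothesis: P(data | r = 1) = (5/6)(5/6)(5/6) = 125/216; P(data | r = 2) = (4/6)(4/6)(4/6) = 8/27; P(data | r = 3) = (3/6)(3/6)(3/6) = 1/8; P(data | r = 4) = (2/6)(2/6)(2/6) = 1/27.
Multiplying each by its prior: 1/4 · 125/216 = 125/864, 1/4 · 8/27 = 2/27, 1/4 · 1/8 = 1/32, 1/4 · 1/27 = 1/108; these sum to 7/27.
Hence P(r = 4 | data) = (1/108) / (7/27) = 1/28.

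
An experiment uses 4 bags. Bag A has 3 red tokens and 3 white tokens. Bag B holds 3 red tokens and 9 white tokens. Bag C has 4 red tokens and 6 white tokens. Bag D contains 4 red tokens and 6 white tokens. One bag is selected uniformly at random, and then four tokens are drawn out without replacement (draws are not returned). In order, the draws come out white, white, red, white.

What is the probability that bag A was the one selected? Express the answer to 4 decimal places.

0.1360

Compute the likelihood of the observed sequence for each case: P(data | bag A) = (3/6)(2/5)(3/4)(1/3) = 0.05; P(data | bag B) = (9/12)(8/11)(3/10)(7/9) = 0.12727; P(data | bag C) = (6/10)(5/9)(4/8)(4/7) = 0.095238; P(data | bag D) = (6/10)(5/9)(4/8)(4/7) = 0.095238.
Multiplying each by its prior: 1/4 · 0.05 = 0.0125, 1/4 · 0.12727 = 0.031818, 1/4 · 0.095238 = 0.02381, 1/4 · 0.095238 = 0.02381; summing to 0.091937.
By Bayes' rule, P(bag A | data) = (0.0125) / (0.091937) = 0.13596.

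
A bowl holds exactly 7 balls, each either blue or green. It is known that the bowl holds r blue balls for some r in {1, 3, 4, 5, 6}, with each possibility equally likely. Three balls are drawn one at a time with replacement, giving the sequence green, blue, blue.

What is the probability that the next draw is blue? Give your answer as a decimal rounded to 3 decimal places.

0.627

Compute the likelihood of the observed sequence for each case: P(data | r = 1) = (6/7)(1/7)(1/7) = 0.017493; P(data | r = 3) = (4/7)(3/7)(3/7) = 0.10496; P(data | r = 4) = (3/7)(4/7)(4/7) = 0.13994; P(data | r = 5) = (2/7)(5/7)(5/7) = 0.14577; P(data | r = 6) = (1/7)(6/7)(6/7) = 0.10496.
The prior-weighted likelihoods are 1/5 · 0.017493 = 0.0034985, 1/5 · 0.10496 = 0.020991, 1/5 · 0.13994 = 0.027988, 1/5 · 0.14577 = 0.029155, 1/5 · 0.10496 = 0.020991; with total 0.10262.
Normalising, the posterior is P(r = 1 | data) = 0.034091, P(r = 3 | data) = 0.20455, P(r = 4 | data) = 0.27273, P(r = 5 | data) = 0.28409, P(r = 6 | data) = 0.20455.
The predictive probability is P(blue next | data) = (1/7)(0.034091) + (3/7)(0.20455) + (4/7)(0.27273) + (5/7)(0.28409) + (6/7)(0.20455) = 0.62662.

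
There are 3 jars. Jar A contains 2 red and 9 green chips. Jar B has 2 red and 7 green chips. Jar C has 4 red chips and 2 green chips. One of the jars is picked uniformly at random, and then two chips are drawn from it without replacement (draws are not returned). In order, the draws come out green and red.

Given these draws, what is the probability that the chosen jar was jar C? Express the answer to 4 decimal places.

Under each hypothesis, the probability of the observed sequence is: P(data | jar A) = (9/11)(2/10) = 0.16364; P(data | jar B) = (7/9)(2/8) = 0.19444; P(data | jar C) = (2/6)(4/5) = 0.26667.
Multiplying each by its prior: 1/3 · 0.16364 = 0.054545, 1/3 · 0.19444 = 0.064815, 1/3 · 0.26667 = 0.088889; summing to 0.20825.
So P(jar C | data) = (0.088889) / (0.20825) = 0.42684.

0.4268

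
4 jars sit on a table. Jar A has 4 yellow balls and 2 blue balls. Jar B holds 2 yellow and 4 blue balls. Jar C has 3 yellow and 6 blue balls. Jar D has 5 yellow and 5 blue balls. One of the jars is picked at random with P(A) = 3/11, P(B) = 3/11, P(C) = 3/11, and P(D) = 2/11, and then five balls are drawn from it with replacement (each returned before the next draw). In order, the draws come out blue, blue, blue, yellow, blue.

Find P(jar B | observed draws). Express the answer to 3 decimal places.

0.410

For each hypothesis, P(data | H) works out to: P(data | jar A) = (2/6)(2/6)(2/6)(4/6)(2/6) = 0.0082305; P(data | jar B) = (4/6)(4/6)(4/6)(2/6)(4/6) = 0.065844; P(data | jar C) = (6/9)(6/9)(6/9)(3/9)(6/9) = 0.065844; P(data | jar D) = (5/10)(5/10)(5/10)(5/10)(5/10) = 0.03125.
The prior-weighted likelihoods are 3/11 · 0.0082305 = 0.0022447, 3/11 · 0.065844 = 0.017957, 3/11 · 0.065844 = 0.017957, 2/11 · 0.03125 = 0.0056818; with total 0.043841.
Hence P(jar B | data) = (0.017957) / (0.043841) = 0.4096.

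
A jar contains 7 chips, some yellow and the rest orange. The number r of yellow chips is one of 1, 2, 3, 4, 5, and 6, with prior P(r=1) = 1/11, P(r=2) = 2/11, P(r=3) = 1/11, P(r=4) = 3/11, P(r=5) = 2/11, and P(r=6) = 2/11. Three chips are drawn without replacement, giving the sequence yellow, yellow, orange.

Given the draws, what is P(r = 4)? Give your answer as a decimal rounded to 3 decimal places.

0.370

Under each hypothesis, the probability of the observed sequence is: P(data | r = 1) = (1/7)(0/6) = 0; P(data | r = 2) = (2/7)(1/6)(5/5) = 0.047619; P(data | r = 3) = (3/7)(2/6)(4/5) = 0.11429; P(data | r = 4) = (4/7)(3/6)(3/5) = 0.17143; P(data | r = 5) = (5/7)(4/6)(2/5) = 0.19048; P(data | r = 6) = (6/7)(5/6)(1/5) = 0.14286.
The prior-weighted likelihoods are 1/11 · 0 = 0, 2/11 · 0.047619 = 0.008658, 1/11 · 0.11429 = 0.01039, 3/11 · 0.17143 = 0.046753, 2/11 · 0.19048 = 0.034632, 2/11 · 0.14286 = 0.025974; with total 0.12641.
Hence P(r = 4 | data) = (0.046753) / (0.12641) = 0.36986.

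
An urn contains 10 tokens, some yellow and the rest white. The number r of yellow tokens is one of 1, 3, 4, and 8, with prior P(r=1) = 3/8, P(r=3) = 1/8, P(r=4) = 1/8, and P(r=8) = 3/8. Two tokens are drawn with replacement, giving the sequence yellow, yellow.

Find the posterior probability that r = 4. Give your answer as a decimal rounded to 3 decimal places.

For each hypothesis, P(data | H) works out to: P(data | r = 1) = (1/10)(1/10) = 1/100; P(data | r = 3) = (3/10)(3/10) = 9/100; P(data | r = 4) = (4/10)(4/10) = 4/25; P(data | r = 8) = (8/10)(8/10) = 16/25.
The prior-weighted likelihoods are 3/8 · 1/100 = 3/800, 1/8 · 9/100 = 9/800, 1/8 · 4/25 = 1/50, 3/8 · 16/25 = 6/25; these sum to 11/40.
So P(r = 4 | data) = (1/50) / (11/40) = 4/55.

0.073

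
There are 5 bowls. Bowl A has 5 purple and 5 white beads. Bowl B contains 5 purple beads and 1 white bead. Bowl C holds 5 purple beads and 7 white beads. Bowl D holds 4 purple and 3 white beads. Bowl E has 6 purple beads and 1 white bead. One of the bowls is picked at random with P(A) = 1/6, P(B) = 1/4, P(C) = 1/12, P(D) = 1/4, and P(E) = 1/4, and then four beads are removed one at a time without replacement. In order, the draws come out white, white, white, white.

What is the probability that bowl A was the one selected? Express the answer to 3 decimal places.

For each hypothesis, P(data | H) works out to: P(data | bowl A) = (5/10)(4/9)(3/8)(2/7) = 0.02381; P(data | bowl B) = (1/6)(0/5) = 0; P(data | bowl C) = (7/12)(6/11)(5/10)(4/9) = 0.070707; P(data | bowl D) = (3/7)(2/6)(1/5)(0/4) = 0; P(data | bowl E) = (1/7)(0/6) = 0.
Multiplying each by its prior: 1/6 · 0.02381 = 0.0039683, 1/4 · 0 = 0, 1/12 · 0.070707 = 0.0058923, 1/4 · 0 = 0, 1/4 · 0 = 0; summing to 0.0098605.
So P(bowl A | data) = (0.0039683) / (0.0098605) = 0.40244.

0.402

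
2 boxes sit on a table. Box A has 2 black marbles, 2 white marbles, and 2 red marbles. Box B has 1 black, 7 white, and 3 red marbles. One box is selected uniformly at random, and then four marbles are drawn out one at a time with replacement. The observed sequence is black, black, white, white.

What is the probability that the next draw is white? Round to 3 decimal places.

0.398

Compute the likelihood of the observed sequence for each case: P(data | box A) = (2/6)(2/6)(2/6)(2/6) = 0.012346; P(data | box B) = (1/11)(1/11)(7/11)(7/11) = 0.0033468.
The prior-weighted likelihoods are 1/2 · 0.012346 = 0.0061728, 1/2 · 0.0033468 = 0.0016734; with total 0.0078462.
Normalising, the posterior is P(box A | data) = 0.78673, P(box B | data) = 0.21327.
So P(white next | data) = Σ P(white next | H) P(H | data) = (1/3)(0.78673) + (7/11)(0.21327) = 0.39796.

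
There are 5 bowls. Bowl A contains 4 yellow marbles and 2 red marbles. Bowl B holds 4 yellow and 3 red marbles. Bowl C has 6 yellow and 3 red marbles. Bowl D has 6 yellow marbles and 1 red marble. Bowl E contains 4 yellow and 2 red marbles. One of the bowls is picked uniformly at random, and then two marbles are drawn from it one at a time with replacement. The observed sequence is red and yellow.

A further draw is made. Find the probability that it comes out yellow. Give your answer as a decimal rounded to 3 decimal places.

0.667

Under each hypothesis, the probability of the observed sequence is: P(data | bowl A) = (2/6)(4/6) = 2/9; P(data | bowl B) = (3/7)(4/7) = 12/49; P(data | bowl C) = (3/9)(6/9) = 2/9; P(data | bowl D) = (1/7)(6/7) = 6/49; P(data | bowl E) = (2/6)(4/6) = 2/9.
The prior-weighted likelihoods are 1/5 · 2/9 = 2/45, 1/5 · 12/49 = 12/245, 1/5 · 2/9 = 2/45, 1/5 · 6/49 = 6/245, 1/5 · 2/9 = 2/45; these sum to 152/735.
Normalising, the posterior is P(bowl A | data) = 49/228, P(bowl B | data) = 9/38, P(bowl C | data) = 49/228, P(bowl D | data) = 9/76, P(bowl E | data) = 49/228.
So P(yellow next | data) = Σ P(yellow next | H) P(H | data) = (2/3)(49/228) + (4/7)(9/38) + (2/3)(49/228) + (6/7)(9/76) + (2/3)(49/228) = 2/3.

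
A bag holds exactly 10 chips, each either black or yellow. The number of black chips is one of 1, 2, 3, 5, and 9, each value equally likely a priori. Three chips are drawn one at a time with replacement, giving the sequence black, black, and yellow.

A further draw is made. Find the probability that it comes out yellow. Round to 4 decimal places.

0.4787

Compute the likelihood of the observed sequence for each case: P(data | r = 1) = (1/10)(1/10)(9/10) = 0.009; P(data | r = 2) = (2/10)(2/10)(8/10) = 0.032; P(data | r = 3) = (3/10)(3/10)(7/10) = 0.063; P(data | r = 5) = (5/10)(5/10)(5/10) = 0.125; P(data | r = 9) = (9/10)(9/10)(1/10) = 0.081.
The prior-weighted likelihoods are 1/5 · 0.009 = 0.0018, 1/5 · 0.032 = 0.0064, 1/5 · 0.063 = 0.0126, 1/5 · 0.125 = 0.025, 1/5 · 0.081 = 0.0162; with total 0.062.
Dividing through by the total gives posterior P(r = 1 | data) = 0.029032, P(r = 2 | data) = 0.10323, P(r = 3 | data) = 0.20323, P(r = 5 | data) = 0.40323, P(r = 9 | data) = 0.26129.
So P(yellow next | data) = Σ P(yellow next | H) P(H | data) = (9/10)(0.029032) + (4/5)(0.10323) + (7/10)(0.20323) + (1/2)(0.40323) + (1/10)(0.26129) = 0.47871.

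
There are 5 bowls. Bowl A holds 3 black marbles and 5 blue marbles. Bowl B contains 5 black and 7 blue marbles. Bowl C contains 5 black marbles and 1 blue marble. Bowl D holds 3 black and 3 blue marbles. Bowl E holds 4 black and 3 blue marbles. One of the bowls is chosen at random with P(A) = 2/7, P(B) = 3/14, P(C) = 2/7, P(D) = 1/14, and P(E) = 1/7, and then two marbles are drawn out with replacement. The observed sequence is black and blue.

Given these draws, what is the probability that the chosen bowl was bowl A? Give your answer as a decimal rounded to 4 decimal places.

0.3165

For each hypothesis, P(data | H) works out to: P(data | bowl A) = (3/8)(5/8) = 0.23438; P(data | bowl B) = (5/12)(7/12) = 0.24306; P(data | bowl C) = (5/6)(1/6) = 0.13889; P(data | bowl D) = (3/6)(3/6) = 0.25; P(data | bowl E) = (4/7)(3/7) = 0.2449.
Weighting by the prior gives 2/7 · 0.23438 = 0.066964, 3/14 · 0.24306 = 0.052083, 2/7 · 0.13889 = 0.039683, 1/14 · 0.25 = 0.017857, 1/7 · 0.2449 = 0.034985; these sum to 0.21157.
By Bayes' rule, P(bowl A | data) = (0.066964) / (0.21157) = 0.31651.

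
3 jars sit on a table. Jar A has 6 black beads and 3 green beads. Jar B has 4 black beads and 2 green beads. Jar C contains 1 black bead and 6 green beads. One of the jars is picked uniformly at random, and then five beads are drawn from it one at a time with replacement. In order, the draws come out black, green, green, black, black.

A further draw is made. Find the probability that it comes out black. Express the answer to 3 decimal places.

0.650

Under each hypothesis, the probability of the observed sequence is: P(data | jar A) = (6/9)(3/9)(3/9)(6/9)(6/9) = 0.032922; P(data | jar B) = (4/6)(2/6)(2/6)(4/6)(4/6) = 0.032922; P(data | jar C) = (1/7)(6/7)(6/7)(1/7)(1/7) = 0.002142.
Weighting by the prior gives 1/3 · 0.032922 = 0.010974, 1/3 · 0.032922 = 0.010974, 1/3 · 0.002142 = 0.00071399; summing to 0.022662.
Normalising, the posterior is P(jar A | data) = 0.48425, P(jar B | data) = 0.48425, P(jar C | data) = 0.031506.
The predictive probability is P(black next | data) = (2/3)(0.48425) + (2/3)(0.48425) + (1/7)(0.031506) = 0.65016.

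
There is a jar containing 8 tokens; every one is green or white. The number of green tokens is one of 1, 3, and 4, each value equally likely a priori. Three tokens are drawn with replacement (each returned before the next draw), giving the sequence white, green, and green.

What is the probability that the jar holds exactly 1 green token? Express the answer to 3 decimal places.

0.060

Under each hypothesis, the probability of the observed sequence is: P(data | r = 1) = (7/8)(1/8)(1/8) = 0.013672; P(data | r = 3) = (5/8)(3/8)(3/8) = 0.087891; P(data | r = 4) = (4/8)(4/8)(4/8) = 0.125.
The prior-weighted likelihoods are 1/3 · 0.013672 = 0.0045573, 1/3 · 0.087891 = 0.029297, 1/3 · 0.125 = 0.041667; summing to 0.075521.
So P(r = 1 | data) = (0.0045573) / (0.075521) = 0.060345.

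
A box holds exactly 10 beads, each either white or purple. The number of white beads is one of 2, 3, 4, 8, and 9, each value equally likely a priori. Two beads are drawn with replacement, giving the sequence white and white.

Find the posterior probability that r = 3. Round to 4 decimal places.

For each hypothesis, P(data | H) works out to: P(data | r = 2) = (2/10)(2/10) = 1/25; P(data | r = 3) = (3/10)(3/10) = 9/100; P(data | r = 4) = (4/10)(4/10) = 4/25; P(data | r = 8) = (8/10)(8/10) = 16/25; P(data | r = 9) = (9/10)(9/10) = 81/100.
Multiplying each by its prior: 1/5 · 1/25 = 1/125, 1/5 · 9/100 = 9/500, 1/5 · 4/25 = 4/125, 1/5 · 16/25 = 16/125, 1/5 · 81/100 = 81/500; summing to 87/250.
By Bayes' rule, P(r = 3 | data) = (9/500) / (87/250) = 3/58.

0.0517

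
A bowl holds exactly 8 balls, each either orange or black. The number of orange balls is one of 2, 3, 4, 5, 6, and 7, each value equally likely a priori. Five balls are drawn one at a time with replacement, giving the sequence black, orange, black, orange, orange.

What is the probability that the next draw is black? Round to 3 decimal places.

Compute the likelihood of the observed sequence for each case: P(data | r = 2) = (6/8)(2/8)(6/8)(2/8)(2/8) = 0.0087891; P(data | r = 3) = (5/8)(3/8)(5/8)(3/8)(3/8) = 0.020599; P(data | r = 4) = (4/8)(4/8)(4/8)(4/8)(4/8) = 0.03125; P(data | r = 5) = (3/8)(5/8)(3/8)(5/8)(5/8) = 0.034332; P(data | r = 6) = (2/8)(6/8)(2/8)(6/8)(6/8) = 0.026367; P(data | r = 7) = (1/8)(7/8)(1/8)(7/8)(7/8) = 0.010468.
Weighting by the prior gives 1/6 · 0.0087891 = 0.0014648, 1/6 · 0.020599 = 0.0034332, 1/6 · 0.03125 = 0.0052083, 1/6 · 0.034332 = 0.005722, 1/6 · 0.026367 = 0.0043945, 1/6 · 0.010468 = 0.0017446; these sum to 0.021968.
Dividing through by the total gives posterior P(r = 2 | data) = 0.066682, P(r = 3 | data) = 0.15629, P(r = 4 | data) = 0.23709, P(r = 5 | data) = 0.26048, P(r = 6 | data) = 0.20005, P(r = 7 | data) = 0.079417.
So P(black next | data) = Σ P(black next | H) P(H | data) = (3/4)(0.066682) + (5/8)(0.15629) + (1/2)(0.23709) + (3/8)(0.26048) + (1/4)(0.20005) + (1/8)(0.079417) = 0.42385.

0.424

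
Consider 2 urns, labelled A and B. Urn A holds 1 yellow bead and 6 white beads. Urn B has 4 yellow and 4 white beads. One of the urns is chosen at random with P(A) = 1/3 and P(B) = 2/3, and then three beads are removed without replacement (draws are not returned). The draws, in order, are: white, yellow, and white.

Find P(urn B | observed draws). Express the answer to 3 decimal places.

Under each hypothesis, the probability of the observed sequence is: P(data | urn A) = (6/7)(1/6)(5/5) = 1/7; P(data | urn B) = (4/8)(4/7)(3/6) = 1/7.
Multiplying each by its prior: 1/3 · 1/7 = 1/21, 2/3 · 1/7 = 2/21; these sum to 1/7.
So P(urn B | data) = (2/21) / (1/7) = 2/3.

0.667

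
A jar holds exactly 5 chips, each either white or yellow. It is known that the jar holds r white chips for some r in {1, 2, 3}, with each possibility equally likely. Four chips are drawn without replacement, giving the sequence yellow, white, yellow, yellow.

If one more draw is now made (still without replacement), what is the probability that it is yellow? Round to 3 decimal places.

The likelihood of the observed sequence under each hypothesis: P(data | r = 1) = (4/5)(1/4)(3/3)(2/2) = 1/5; P(data | r = 2) = (3/5)(2/4)(2/3)(1/2) = 1/10; P(data | r = 3) = (2/5)(3/4)(1/3)(0/2) = 0.
The prior-weighted likelihoods are 1/3 · 1/5 = 1/15, 1/3 · 1/10 = 1/30, 1/3 · 0 = 0; with total 1/10.
Normalising, the posterior is P(r = 1 | data) = 2/3, P(r = 2 | data) = 1/3, P(r = 3 | data) = 0.
The predictive probability is P(yellow next | data) = (1)(2/3) + (0)(1/3) = 2/3.

0.667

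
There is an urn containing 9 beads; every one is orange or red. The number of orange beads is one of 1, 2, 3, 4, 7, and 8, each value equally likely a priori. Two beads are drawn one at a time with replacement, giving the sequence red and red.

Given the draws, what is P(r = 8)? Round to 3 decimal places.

0.006

Under each hypothesis, the probability of the observed sequence is: P(data | r = 1) = (8/9)(8/9) = 64/81; P(data | r = 2) = (7/9)(7/9) = 49/81; P(data | r = 3) = (6/9)(6/9) = 4/9; P(data | r = 4) = (5/9)(5/9) = 25/81; P(data | r = 7) = (2/9)(2/9) = 4/81; P(data | r = 8) = (1/9)(1/9) = 1/81.
Weighting by the prior gives 1/6 · 64/81 = 32/243, 1/6 · 49/81 = 49/486, 1/6 · 4/9 = 2/27, 1/6 · 25/81 = 25/486, 1/6 · 4/81 = 2/243, 1/6 · 1/81 = 1/486; these sum to 179/486.
By Bayes' rule, P(r = 8 | data) = (1/486) / (179/486) = 1/179.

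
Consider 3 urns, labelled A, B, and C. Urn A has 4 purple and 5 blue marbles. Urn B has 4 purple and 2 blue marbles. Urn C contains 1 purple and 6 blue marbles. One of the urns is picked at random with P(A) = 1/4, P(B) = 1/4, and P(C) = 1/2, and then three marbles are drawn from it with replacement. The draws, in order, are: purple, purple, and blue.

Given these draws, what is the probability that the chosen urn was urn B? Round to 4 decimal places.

Under each hypothesis, the probability of the observed sequence is: P(data | urn A) = (4/9)(4/9)(5/9) = 0.10974; P(data | urn B) = (4/6)(4/6)(2/6) = 0.14815; P(data | urn C) = (1/7)(1/7)(6/7) = 0.017493.
The prior-weighted likelihoods are 1/4 · 0.10974 = 0.027435, 1/4 · 0.14815 = 0.037037, 1/2 · 0.017493 = 0.0087464; these sum to 0.073218.
Therefore the posterior P(urn B | data) = (0.037037) / (0.073218) = 0.50584.

0.5058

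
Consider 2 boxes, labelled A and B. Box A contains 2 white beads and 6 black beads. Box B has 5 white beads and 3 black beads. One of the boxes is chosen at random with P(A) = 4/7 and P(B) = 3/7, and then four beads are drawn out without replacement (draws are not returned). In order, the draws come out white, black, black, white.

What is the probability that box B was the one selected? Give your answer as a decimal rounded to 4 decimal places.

0.6000

The likelihood of the observed sequence under each hypothesis: P(data | box A) = (2/8)(6/7)(5/6)(1/5) = 1/28; P(data | box B) = (5/8)(3/7)(2/6)(4/5) = 1/14.
Weighting by the prior gives 4/7 · 1/28 = 1/49, 3/7 · 1/14 = 3/98; with total 5/98.
Therefore the posterior P(box B | data) = (3/98) / (5/98) = 3/5.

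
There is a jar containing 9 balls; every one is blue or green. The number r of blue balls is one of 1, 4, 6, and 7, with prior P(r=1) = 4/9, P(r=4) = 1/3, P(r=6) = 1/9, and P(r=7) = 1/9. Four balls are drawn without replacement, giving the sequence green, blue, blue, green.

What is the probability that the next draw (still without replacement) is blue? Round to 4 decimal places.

Compute the likelihood of the observed sequence for each case: P(data | r = 1) = (8/9)(1/8)(0/7) = 0; P(data | r = 4) = (5/9)(4/8)(3/7)(4/6) = 0.079365; P(data | r = 6) = (3/9)(6/8)(5/7)(2/6) = 0.059524; P(data | r = 7) = (2/9)(7/8)(6/7)(1/6) = 0.027778.
Multiplying each by its prior: 4/9 · 0 = 0, 1/3 · 0.079365 = 0.026455, 1/9 · 0.059524 = 0.0066138, 1/9 · 0.027778 = 0.0030864; these sum to 0.036155.
Normalising, the posterior is P(r = 1 | data) = 0, P(r = 4 | data) = 0.73171, P(r = 6 | data) = 0.18293, P(r = 7 | data) = 0.085366.
The predictive probability is P(blue next | data) = (2/5)(0.73171) + (4/5)(0.18293) + (1)(0.085366) = 0.52439.

0.5244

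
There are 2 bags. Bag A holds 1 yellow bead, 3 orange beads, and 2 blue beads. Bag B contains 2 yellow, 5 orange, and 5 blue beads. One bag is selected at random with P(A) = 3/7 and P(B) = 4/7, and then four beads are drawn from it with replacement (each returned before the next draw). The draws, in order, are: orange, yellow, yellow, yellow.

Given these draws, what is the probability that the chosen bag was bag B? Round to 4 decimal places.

0.5263

Under each hypothesis, the probability of the observed sequence is: P(data | bag A) = (3/6)(1/6)(1/6)(1/6) = 0.0023148; P(data | bag B) = (5/12)(2/12)(2/12)(2/12) = 0.001929.
The prior-weighted likelihoods are 3/7 · 0.0023148 = 0.00099206, 4/7 · 0.001929 = 0.0011023; these sum to 0.0020944.
So P(bag B | data) = (0.0011023) / (0.0020944) = 0.52632.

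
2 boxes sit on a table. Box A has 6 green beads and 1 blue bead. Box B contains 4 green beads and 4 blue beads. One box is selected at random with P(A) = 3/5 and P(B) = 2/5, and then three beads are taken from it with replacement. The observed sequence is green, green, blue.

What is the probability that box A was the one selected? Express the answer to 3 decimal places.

0.557

Under each hypothesis, the probability of the observed sequence is: P(data | box A) = (6/7)(6/7)(1/7) = 0.10496; P(data | box B) = (4/8)(4/8)(4/8) = 0.125.
Multiplying each by its prior: 3/5 · 0.10496 = 0.062974, 2/5 · 0.125 = 0.05; with total 0.11297.
So P(box A | data) = (0.062974) / (0.11297) = 0.55742.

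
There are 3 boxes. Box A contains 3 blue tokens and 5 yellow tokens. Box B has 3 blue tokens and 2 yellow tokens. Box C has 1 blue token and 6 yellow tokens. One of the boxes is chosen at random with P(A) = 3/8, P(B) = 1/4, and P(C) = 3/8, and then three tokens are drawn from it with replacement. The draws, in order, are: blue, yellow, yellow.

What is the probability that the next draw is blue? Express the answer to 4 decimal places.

Compute the likelihood of the observed sequence for each case: P(data | box A) = (3/8)(5/8)(5/8) = 0.14648; P(data | box B) = (3/5)(2/5)(2/5) = 0.096; P(data | box C) = (1/7)(6/7)(6/7) = 0.10496.
Multiplying each by its prior: 3/8 · 0.14648 = 0.054932, 1/4 · 0.096 = 0.024, 3/8 · 0.10496 = 0.039359; with total 0.11829.
Normalising, the posterior is P(box A | data) = 0.46438, P(box B | data) = 0.20289, P(box C | data) = 0.33273.
Averaging over the posterior, P(blue next | data) = (3/8)(0.46438) + (3/5)(0.20289) + (1/7)(0.33273) = 0.34341.

0.3434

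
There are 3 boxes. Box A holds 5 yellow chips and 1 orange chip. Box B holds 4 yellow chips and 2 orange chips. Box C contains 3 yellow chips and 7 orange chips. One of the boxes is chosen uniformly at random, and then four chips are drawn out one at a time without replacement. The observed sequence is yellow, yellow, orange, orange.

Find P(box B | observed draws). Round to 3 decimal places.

For each hypothesis, P(data | H) works out to: P(data | box A) = (5/6)(4/5)(1/4)(0/3) = 0; P(data | box B) = (4/6)(3/5)(2/4)(1/3) = 1/15; P(data | box C) = (3/10)(2/9)(7/8)(6/7) = 1/20.
Weighting by the prior gives 1/3 · 0 = 0, 1/3 · 1/15 = 1/45, 1/3 · 1/20 = 1/60; summing to 7/180.
By Bayes' rule, P(box B | data) = (1/45) / (7/180) = 4/7.

0.571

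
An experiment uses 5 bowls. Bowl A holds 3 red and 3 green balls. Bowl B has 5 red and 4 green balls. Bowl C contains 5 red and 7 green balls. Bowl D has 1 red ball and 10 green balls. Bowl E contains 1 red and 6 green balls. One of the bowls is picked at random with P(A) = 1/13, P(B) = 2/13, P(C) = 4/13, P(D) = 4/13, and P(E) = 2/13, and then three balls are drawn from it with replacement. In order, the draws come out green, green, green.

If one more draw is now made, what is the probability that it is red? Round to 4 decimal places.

Under each hypothesis, the probability of the observed sequence is: P(data | bowl A) = (3/6)(3/6)(3/6) = 0.125; P(data | bowl B) = (4/9)(4/9)(4/9) = 0.087791; P(data | bowl C) = (7/12)(7/12)(7/12) = 0.1985; P(data | bowl D) = (10/11)(10/11)(10/11) = 0.75131; P(data | bowl E) = (6/7)(6/7)(6/7) = 0.62974.
Multiplying each by its prior: 1/13 · 0.125 = 0.0096154, 2/13 · 0.087791 = 0.013506, 4/13 · 0.1985 = 0.061075, 4/13 · 0.75131 = 0.23117, 2/13 · 0.62974 = 0.096883; summing to 0.41225.
Normalising, the posterior is P(bowl A | data) = 0.023324, P(bowl B | data) = 0.032762, P(bowl C | data) = 0.14815, P(bowl D | data) = 0.56076, P(bowl E | data) = 0.23501.
Averaging over the posterior, P(red next | data) = (1/2)(0.023324) + (5/9)(0.032762) + (5/12)(0.14815) + (1/11)(0.56076) + (1/7)(0.23501) = 0.17614.

0.1761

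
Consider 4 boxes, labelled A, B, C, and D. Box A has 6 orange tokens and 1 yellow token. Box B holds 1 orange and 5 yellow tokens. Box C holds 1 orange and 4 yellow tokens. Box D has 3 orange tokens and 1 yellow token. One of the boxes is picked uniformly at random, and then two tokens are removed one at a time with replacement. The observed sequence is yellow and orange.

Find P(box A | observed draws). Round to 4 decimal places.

For each hypothesis, P(data | H) works out to: P(data | box A) = (1/7)(6/7) = 0.12245; P(data | box B) = (5/6)(1/6) = 0.13889; P(data | box C) = (4/5)(1/5) = 0.16; P(data | box D) = (1/4)(3/4) = 0.1875.
Multiplying each by its prior: 1/4 · 0.12245 = 0.030612, 1/4 · 0.13889 = 0.034722, 1/4 · 0.16 = 0.04, 1/4 · 0.1875 = 0.046875; with total 0.15221.
So P(box A | data) = (0.030612) / (0.15221) = 0.20112.

0.2011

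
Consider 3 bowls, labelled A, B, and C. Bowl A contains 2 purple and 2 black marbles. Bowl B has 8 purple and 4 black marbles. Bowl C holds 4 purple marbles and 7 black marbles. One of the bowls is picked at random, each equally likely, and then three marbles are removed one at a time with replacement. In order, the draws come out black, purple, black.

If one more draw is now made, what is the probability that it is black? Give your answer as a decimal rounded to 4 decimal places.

For each hypothesis, P(data | H) works out to: P(data | bowl A) = (2/4)(2/4)(2/4) = 0.125; P(data | bowl B) = (4/12)(8/12)(4/12) = 0.074074; P(data | bowl C) = (7/11)(4/11)(7/11) = 0.14726.
Weighting by the prior gives 1/3 · 0.125 = 0.041667, 1/3 · 0.074074 = 0.024691, 1/3 · 0.14726 = 0.049086; these sum to 0.11544.
The posterior is then P(bowl A | data) = 0.36093, P(bowl B | data) = 0.21388, P(bowl C | data) = 0.42519.
The predictive probability is P(black next | data) = (1/2)(0.36093) + (1/3)(0.21388) + (7/11)(0.42519) = 0.52233.

0.5223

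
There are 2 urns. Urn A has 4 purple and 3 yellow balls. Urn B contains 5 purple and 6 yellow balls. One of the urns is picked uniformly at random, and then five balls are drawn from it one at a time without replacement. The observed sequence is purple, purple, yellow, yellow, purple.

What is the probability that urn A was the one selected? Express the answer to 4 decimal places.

Under each hypothesis, the probability of the observed sequence is: P(data | urn A) = (4/7)(3/6)(3/5)(2/4)(2/3) = 0.057143; P(data | urn B) = (5/11)(4/10)(6/9)(5/8)(3/7) = 0.032468.
Multiplying each by its prior: 1/2 · 0.057143 = 0.028571, 1/2 · 0.032468 = 0.016234; with total 0.044805.
Therefore the posterior P(urn A | data) = (0.028571) / (0.044805) = 0.63768.

0.6377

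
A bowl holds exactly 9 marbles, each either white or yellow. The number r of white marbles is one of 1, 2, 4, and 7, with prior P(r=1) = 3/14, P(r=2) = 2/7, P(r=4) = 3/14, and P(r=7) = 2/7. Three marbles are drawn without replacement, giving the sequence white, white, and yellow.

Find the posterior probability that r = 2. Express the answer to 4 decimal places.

0.0979

The likelihood of the observed sequence under each hypothesis: P(data | r = 1) = (1/9)(0/8) = 0; P(data | r = 2) = (2/9)(1/8)(7/7) = 0.027778; P(data | r = 4) = (4/9)(3/8)(5/7) = 0.11905; P(data | r = 7) = (7/9)(6/8)(2/7) = 0.16667.
Multiplying each by its prior: 3/14 · 0 = 0, 2/7 · 0.027778 = 0.0079365, 3/14 · 0.11905 = 0.02551, 2/7 · 0.16667 = 0.047619; summing to 0.081066.
Hence P(r = 2 | data) = (0.0079365) / (0.081066) = 0.097902.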